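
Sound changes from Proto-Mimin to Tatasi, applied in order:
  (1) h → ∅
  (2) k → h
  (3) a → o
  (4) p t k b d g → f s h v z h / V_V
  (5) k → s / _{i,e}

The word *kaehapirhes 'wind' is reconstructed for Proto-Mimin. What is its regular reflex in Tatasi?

hoeofires

Tatasi: *kaehapirhes > kaeapires > haeapires > hoeopires > hoeofires  (by h-loss, unconditioned shift, vowel merger, intervocalic lenition)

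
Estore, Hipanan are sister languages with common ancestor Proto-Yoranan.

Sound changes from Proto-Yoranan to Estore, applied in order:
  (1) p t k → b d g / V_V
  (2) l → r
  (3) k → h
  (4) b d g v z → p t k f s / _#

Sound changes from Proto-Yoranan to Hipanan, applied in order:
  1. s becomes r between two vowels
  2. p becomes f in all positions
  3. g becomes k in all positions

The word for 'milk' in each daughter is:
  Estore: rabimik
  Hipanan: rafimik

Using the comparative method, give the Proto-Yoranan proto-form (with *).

Position 3: Estore has b, Hipanan has f. Taking the neighbouring segments as reconstructed: Estore b could go back to *p or *b; Hipanan f could go back to *p or *f — the one source consistent with every daughter is *p.
Position 7: Estore has k, Hipanan has k. Taking the neighbouring segments as reconstructed: Estore k can only go back to *g; Hipanan k could go back to *k or *g — the one source consistent with every daughter is *g.
This points to *rapimig. Verify forward in each daughter:
Estore: *rapimig
  rapimig → rabimig   [intervocalic voicing]
  rabimig (rule 2 does not apply)
  rabimig (rule 3 does not apply)
  rabimig → rabimik   [final devoicing]
  giving Estore rabimik.
Hipanan: *rapimig > rafimig > rafimik  (by unconditioned shift, unconditioned shift)
Only *rapimig yields all of Estore rabimik, Hipanan rafimik.

*rapimig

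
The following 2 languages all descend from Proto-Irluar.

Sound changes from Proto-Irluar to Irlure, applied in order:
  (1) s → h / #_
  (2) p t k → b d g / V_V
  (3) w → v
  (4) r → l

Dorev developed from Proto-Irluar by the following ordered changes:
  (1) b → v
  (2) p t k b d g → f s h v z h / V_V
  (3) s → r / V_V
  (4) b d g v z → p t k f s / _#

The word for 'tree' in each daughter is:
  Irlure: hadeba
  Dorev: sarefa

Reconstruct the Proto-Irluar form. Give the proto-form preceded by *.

Position 1: Irlure has h, Dorev has s. Taking the neighbouring segments as reconstructed: Irlure h could go back to *s or *h; Dorev s can only go back to *s — the one source consistent with every daughter is *s.
Position 3: Irlure has d, Dorev has r. Taking the neighbouring segments as reconstructed: Irlure d could go back to *t or *d; Dorev r could go back to *t or *s or *r — the one source consistent with every daughter is *t.
This points to *satepa. Verify forward in each daughter:
Irlure: *satepa
  satepa → hatepa   [debuccalisation]
  hatepa → hadeba   [intervocalic voicing]
  hadeba (rule 3 does not apply)
  hadeba (rule 4 does not apply)
  giving Irlure hadeba.
Dorev: *satepa > sasefa > sarefa  (by intervocalic lenition, rhotacism)
No other proto-form is consistent with every reflex, so the reconstruction is *satepa.

*satepa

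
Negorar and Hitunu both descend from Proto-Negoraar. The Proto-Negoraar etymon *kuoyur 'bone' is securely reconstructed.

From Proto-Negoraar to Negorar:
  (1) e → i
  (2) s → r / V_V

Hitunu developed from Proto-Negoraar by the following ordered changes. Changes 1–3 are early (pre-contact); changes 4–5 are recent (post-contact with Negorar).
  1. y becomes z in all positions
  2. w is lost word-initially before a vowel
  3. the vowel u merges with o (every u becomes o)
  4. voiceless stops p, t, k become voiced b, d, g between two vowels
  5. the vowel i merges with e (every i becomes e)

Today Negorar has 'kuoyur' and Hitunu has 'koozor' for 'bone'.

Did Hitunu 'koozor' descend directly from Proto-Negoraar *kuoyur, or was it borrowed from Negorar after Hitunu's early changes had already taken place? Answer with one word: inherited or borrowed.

If inherited, *kuoyur would pass through all of Hitunu's changes:
Hitunu: start from *kuoyur.
  rule 1 (unconditioned shift): kuoyur → kuozur
  rule 2: no change — kuozur
  rule 3 (vowel merger): kuozur → koozor
  rule 4: no change — koozor
  rule 5: no change — koozor
  ⇒ Hitunu koozor
If borrowed from Negorar 'kuoyur' after the early changes, it would undergo only the recent ones:
  rule 4 (intervocalic voicing): no change (kuoyur)
  rule 5 (vowel merger): no change (kuoyur)
  ⇒ as a loan: kuoyur
Hitunu 'koozor' matches the inherited outcome exactly, so it is an inherited cognate, not a loan.

inherited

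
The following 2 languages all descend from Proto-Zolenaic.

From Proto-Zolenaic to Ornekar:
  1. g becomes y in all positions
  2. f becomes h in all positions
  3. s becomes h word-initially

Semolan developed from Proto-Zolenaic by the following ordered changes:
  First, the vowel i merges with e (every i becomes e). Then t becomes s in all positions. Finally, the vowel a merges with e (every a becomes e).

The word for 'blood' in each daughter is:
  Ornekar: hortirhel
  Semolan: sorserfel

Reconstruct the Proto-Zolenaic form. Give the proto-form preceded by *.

*sortirfel

Position 7: Ornekar has h, Semolan has f. Semolan preserves f here (none of its changes turn any other segment into f), so the proto-segment is *f.
Position 5: Ornekar has i, Semolan has e. Ornekar preserves i here (none of its changes turn any other segment into i), so the proto-segment is *i.
Verify the candidate proto-form against each daughter:
Ornekar: *sortirfel
  sortirfel (rule 1 does not apply)
  sortirfel → sortirhel   [unconditioned shift]
  sortirhel → hortirhel   [debuccalisation]
  giving Ornekar hortirhel.
Semolan: *sortirfel
  sortirfel → sorterfel   [vowel merger]
  sorterfel → sorserfel   [unconditioned shift]
  sorserfel (rule 3 does not apply)
  giving Semolan sorserfel.
Only *sortirfel yields all of Ornekar hortirhel, Semolan sorserfel.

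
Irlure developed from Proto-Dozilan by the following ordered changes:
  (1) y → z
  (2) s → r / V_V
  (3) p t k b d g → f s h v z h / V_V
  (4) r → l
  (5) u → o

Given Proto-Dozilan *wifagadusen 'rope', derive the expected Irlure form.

wifahazolen

Irlure: start from *wifagadusen.
  rule 1: no change — wifagadusen
  rule 2 (rhotacism): wifagadusen → wifagaduren
  rule 3 (intervocalic lenition): wifagaduren → wifahazuren
  rule 4 (unconditioned shift): wifahazuren → wifahazulen
  rule 5 (vowel merger): wifahazulen → wifahazolen
  ⇒ Irlure wifahazolen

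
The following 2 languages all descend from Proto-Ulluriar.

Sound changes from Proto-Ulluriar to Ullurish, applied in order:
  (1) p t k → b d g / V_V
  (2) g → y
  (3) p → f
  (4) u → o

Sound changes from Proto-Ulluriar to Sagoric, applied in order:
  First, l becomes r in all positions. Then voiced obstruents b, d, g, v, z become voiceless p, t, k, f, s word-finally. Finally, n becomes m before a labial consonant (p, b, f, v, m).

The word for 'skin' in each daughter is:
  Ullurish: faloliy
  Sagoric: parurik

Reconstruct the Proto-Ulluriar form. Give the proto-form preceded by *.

Position 4: Ullurish has o, Sagoric has u. Sagoric preserves u here (none of its changes turn any other segment into u), so the proto-segment is *u.
Position 1: Ullurish has f, Sagoric has p. Taking the neighbouring segments as reconstructed: Ullurish f could go back to *p or *f; Sagoric p can only go back to *p — the one source consistent with every daughter is *p.
Verify the candidate proto-form against each daughter:
Ullurish: *palulig > paluliy > faluliy > faloliy  (by unconditioned shift, unconditioned shift, vowel merger)
Sagoric: *palulig
  palulig → parurig   [unconditioned shift]
  parurig → parurik   [final devoicing]
  parurik (rule 3 does not apply)
  giving Sagoric parurik.
*palulig is the unique common source.

*palulig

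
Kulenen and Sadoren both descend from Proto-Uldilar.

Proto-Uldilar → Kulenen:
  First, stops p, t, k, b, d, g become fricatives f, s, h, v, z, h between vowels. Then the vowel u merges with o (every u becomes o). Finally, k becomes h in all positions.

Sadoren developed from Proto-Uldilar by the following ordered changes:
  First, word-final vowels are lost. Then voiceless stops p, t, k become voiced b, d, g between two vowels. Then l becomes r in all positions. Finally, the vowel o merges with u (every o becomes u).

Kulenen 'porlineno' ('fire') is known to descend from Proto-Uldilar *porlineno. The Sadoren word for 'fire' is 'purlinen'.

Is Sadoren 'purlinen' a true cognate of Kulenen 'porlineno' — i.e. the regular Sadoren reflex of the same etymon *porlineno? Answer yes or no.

Derive the expected Sadoren reflex of *porlineno:
Sadoren: *porlineno
  porlineno → porlinen   [apocope]
  porlinen (rule 2 does not apply)
  porlinen → porrinen   [unconditioned shift]
  porrinen → purrinen   [vowel merger]
  giving Sadoren purrinen.
The regular Sadoren reflex would be 'purrinen', but the attested form is 'purlinen'. The correspondence is irregular, so they are not cognates (the Sadoren form has a different source).

no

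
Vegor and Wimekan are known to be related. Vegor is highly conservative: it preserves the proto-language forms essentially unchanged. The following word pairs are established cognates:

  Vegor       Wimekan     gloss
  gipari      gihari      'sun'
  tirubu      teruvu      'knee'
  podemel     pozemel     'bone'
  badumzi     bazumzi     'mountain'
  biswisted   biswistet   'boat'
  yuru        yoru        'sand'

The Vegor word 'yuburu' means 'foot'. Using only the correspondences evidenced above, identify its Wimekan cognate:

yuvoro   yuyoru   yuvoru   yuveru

tirubu ~ teruvu — Vegor b corresponds to Wimekan v between vowels (before a back vowel).
yuru ~ yoru — Vegor u corresponds to Wimekan o after a consonant, before r.
Applying these to Vegor 'yuburu':
  yuburu → yuvuru   (b→v between vowels (before a back vowel))
  yuvuru → yuvoru   (u→o after a consonant, before r)
So the Wimekan cognate is 'yuvoru'.

yuvoru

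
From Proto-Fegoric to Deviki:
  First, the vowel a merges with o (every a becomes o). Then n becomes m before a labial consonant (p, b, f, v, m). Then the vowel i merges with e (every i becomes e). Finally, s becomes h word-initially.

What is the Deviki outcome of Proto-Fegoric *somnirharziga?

homnerhorzego

Deviki: *somnirharziga > somnirhorzigo > somnerhorzego > homnerhorzego  (by vowel merger, vowel merger, debuccalisation)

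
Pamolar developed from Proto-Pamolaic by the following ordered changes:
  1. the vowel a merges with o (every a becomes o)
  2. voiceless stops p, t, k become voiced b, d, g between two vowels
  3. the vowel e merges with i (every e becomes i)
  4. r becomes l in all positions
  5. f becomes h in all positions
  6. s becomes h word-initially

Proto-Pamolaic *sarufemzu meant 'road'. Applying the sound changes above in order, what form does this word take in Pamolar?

holuhimzu

Pamolar: start from *sarufemzu.
  rule 1 (vowel merger): sarufemzu → sorufemzu
  rule 2: no change — sorufemzu
  rule 3 (vowel merger): sorufemzu → sorufimzu
  rule 4 (unconditioned shift): sorufimzu → solufimzu
  rule 5 (unconditioned shift): solufimzu → soluhimzu
  rule 6 (debuccalisation): soluhimzu → holuhimzu
  ⇒ Pamolar holuhimzu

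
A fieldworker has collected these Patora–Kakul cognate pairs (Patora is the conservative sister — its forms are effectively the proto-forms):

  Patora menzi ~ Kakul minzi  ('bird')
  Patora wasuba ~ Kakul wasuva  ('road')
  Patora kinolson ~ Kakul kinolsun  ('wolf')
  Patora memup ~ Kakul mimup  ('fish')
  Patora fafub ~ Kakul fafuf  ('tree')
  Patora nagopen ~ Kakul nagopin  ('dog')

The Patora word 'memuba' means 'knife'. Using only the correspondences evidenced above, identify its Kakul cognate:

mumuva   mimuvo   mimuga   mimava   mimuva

memup ~ mimup — Patora e corresponds to Kakul i after a consonant, before a nasal.
wasuba ~ wasuva — Patora b corresponds to Kakul v between vowels (before a back vowel).
Applying these to Patora 'memuba':
  memuba → mimuba   (e→i after a consonant, before a nasal)
  mimuba → mimuva   (b→v between vowels (before a back vowel))
So the Kakul cognate is 'mimuva'.

mimuva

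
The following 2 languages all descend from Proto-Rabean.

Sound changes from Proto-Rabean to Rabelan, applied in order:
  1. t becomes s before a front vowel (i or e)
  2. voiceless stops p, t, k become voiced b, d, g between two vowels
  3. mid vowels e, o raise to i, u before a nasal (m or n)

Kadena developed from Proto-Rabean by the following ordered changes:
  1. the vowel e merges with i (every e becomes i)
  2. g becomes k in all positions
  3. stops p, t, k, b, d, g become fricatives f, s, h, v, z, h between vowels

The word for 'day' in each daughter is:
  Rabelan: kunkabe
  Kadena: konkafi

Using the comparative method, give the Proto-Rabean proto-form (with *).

*konkape

Position 7: Rabelan has e, Kadena has i. Rabelan preserves e here (none of its changes turn any other segment into e), so the proto-segment is *e.
Position 2: Rabelan has u, Kadena has o. Kadena preserves o here (none of its changes turn any other segment into o), so the proto-segment is *o.
Position 6: Rabelan has b, Kadena has f. Taking the neighbouring segments as reconstructed: Rabelan b could go back to *p or *b; Kadena f could go back to *p or *f — the one source consistent with every daughter is *p.
This points to *konkape. Verify forward in each daughter:
Rabelan: start from *konkape.
  rule 1: no change — konkape
  rule 2 (intervocalic voicing): konkape → konkabe
  rule 3 (pre-nasal raising): konkabe → kunkabe
  ⇒ Rabelan kunkabe
Kadena: start from *konkape.
  rule 1 (vowel merger): konkape → konkapi
  rule 2: no change — konkapi
  rule 3 (intervocalic lenition): konkapi → konkafi
  ⇒ Kadena konkafi
No other proto-form is consistent with every reflex, so the reconstruction is *konkape.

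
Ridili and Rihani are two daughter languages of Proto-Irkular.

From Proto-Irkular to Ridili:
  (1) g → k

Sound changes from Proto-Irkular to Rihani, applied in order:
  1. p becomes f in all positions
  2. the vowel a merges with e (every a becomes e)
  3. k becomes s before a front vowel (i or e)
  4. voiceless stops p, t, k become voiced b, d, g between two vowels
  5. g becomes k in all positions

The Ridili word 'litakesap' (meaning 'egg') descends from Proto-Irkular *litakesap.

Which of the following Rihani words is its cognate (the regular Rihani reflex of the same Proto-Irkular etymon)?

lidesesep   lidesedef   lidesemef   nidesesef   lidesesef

Rihani: start from *litakesap.
  rule 1 (unconditioned shift): litakesap → litakesaf
  rule 2 (vowel merger): litakesaf → litekesef
  rule 3 (palatalisation): litekesef → litesesef
  rule 4 (intervocalic voicing): litesesef → lidesesef
  rule 5: no change — lidesesef
  ⇒ Rihani lidesesef

lidesesef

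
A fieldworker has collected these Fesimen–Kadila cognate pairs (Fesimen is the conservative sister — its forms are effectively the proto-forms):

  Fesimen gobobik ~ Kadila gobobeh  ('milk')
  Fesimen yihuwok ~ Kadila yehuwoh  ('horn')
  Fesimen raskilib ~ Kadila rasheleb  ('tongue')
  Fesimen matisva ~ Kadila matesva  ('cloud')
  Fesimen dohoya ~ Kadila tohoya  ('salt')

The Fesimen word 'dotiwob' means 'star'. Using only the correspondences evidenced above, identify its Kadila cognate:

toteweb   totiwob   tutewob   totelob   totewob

dohoya ~ tohoya — Fesimen d corresponds to Kadila t word-initially before a back vowel.
gobobik ~ gobobeh, yihuwok ~ yehuwoh — Fesimen i corresponds to Kadila e after a consonant, before a consonant other than r, m, n, p, b, f, v.
Applying these to Fesimen 'dotiwob':
  dotiwob → totiwob   (d→t word-initially before a back vowel)
  totiwob → totewob   (i→e after a consonant, before a consonant other than r, m, n, p, b, f, v)
So the Kadila cognate is 'totewob'.

totewob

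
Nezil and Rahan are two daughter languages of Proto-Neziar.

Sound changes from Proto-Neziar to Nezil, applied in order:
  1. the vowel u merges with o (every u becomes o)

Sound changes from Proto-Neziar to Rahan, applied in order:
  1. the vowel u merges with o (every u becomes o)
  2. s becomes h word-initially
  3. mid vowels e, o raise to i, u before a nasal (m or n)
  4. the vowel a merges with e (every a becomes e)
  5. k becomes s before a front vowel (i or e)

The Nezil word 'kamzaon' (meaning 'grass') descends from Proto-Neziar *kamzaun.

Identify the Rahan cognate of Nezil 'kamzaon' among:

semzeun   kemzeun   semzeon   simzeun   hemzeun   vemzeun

Rahan: *kamzaun > kamzaon > kamzaun > kemzeun > semzeun  (by vowel merger, pre-nasal raising, vowel merger, palatalisation)

semzeun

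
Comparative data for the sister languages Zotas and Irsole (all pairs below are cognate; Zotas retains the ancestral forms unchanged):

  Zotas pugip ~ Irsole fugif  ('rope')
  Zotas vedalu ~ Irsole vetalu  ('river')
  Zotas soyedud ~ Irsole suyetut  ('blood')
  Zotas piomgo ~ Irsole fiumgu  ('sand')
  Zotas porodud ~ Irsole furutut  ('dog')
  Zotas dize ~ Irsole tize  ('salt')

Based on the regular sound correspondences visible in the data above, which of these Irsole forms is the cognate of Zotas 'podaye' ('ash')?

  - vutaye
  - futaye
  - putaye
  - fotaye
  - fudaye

porodud ~ furutut — Zotas p corresponds to Irsole f word-initially before a back vowel.
soyedud ~ suyetut, porodud ~ furutut — Zotas o corresponds to Irsole u after a consonant, before a consonant other than r, m, n, p, b, f, v.
vedalu ~ vetalu — Zotas d corresponds to Irsole t between vowels (before a back vowel).
Applying these to Zotas 'podaye':
  podaye → fodaye   (p→f word-initially before a back vowel)
  fodaye → fudaye   (o→u after a consonant, before a consonant other than r, m, n, p, b, f, v)
  fudaye → futaye   (d→t between vowels (before a back vowel))
So the Irsole cognate is 'futaye'.

futaye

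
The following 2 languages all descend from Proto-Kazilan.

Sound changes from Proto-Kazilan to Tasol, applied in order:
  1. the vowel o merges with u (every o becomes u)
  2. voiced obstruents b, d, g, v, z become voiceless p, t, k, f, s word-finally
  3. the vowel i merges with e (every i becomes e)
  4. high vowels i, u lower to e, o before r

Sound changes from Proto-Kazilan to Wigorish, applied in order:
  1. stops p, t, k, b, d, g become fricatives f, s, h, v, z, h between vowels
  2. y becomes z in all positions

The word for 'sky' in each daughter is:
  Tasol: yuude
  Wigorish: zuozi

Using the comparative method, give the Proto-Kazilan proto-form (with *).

Position 1: Tasol has y, Wigorish has z. Tasol preserves y here (none of its changes turn any other segment into y), so the proto-segment is *y.
Position 5: Tasol has e, Wigorish has i. Wigorish preserves i here (none of its changes turn any other segment into i), so the proto-segment is *i.
Continuing position by position gives *yuodi; check it forward:
Tasol: *yuodi > yuudi > yuude  (by vowel merger, vowel merger)
Wigorish: *yuodi > yuozi > zuozi  (by intervocalic lenition, unconditioned shift)
*yuodi is the unique common source.

*yuodi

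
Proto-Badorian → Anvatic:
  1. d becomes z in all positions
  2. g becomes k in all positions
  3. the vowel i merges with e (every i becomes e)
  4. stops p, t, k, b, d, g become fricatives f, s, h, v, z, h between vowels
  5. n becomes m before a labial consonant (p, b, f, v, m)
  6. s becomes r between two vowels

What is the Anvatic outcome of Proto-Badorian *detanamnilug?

zeranamneluk

Anvatic: start from *detanamnilug.
  rule 1 (unconditioned shift): detanamnilug → zetanamnilug
  rule 2 (unconditioned shift): zetanamnilug → zetanamniluk
  rule 3 (vowel merger): zetanamniluk → zetanamneluk
  rule 4 (intervocalic lenition): zetanamneluk → zesanamneluk
  rule 5: no change — zesanamneluk
  rule 6 (rhotacism): zesanamneluk → zeranamneluk
  ⇒ Anvatic zeranamneluk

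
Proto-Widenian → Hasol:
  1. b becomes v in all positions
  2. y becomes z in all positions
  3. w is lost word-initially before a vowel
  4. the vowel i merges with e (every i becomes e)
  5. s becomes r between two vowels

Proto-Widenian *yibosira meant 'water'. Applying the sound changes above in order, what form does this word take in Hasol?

Hasol: start from *yibosira.
  rule 1 (unconditioned shift): yibosira → yivosira
  rule 2 (unconditioned shift): yivosira → zivosira
  rule 3: no change — zivosira
  rule 4 (vowel merger): zivosira → zevosera
  rule 5 (rhotacism): zevosera → zevorera
  ⇒ Hasol zevorera

zevorera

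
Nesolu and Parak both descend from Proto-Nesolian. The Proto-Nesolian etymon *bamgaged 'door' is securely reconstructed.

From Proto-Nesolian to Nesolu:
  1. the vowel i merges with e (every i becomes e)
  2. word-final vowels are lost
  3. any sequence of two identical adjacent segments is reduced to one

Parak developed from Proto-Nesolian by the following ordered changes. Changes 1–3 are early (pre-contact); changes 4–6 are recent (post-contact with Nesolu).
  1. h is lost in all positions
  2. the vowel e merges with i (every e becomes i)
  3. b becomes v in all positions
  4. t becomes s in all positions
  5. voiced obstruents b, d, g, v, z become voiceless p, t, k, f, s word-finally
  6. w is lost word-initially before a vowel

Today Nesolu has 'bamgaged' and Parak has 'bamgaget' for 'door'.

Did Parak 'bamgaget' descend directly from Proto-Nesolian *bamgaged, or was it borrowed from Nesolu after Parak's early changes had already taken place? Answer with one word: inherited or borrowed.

If inherited, *bamgaged would pass through all of Parak's changes:
Parak: start from *bamgaged.
  rule 1: no change — bamgaged
  rule 2 (vowel merger): bamgaged → bamgagid
  rule 3 (unconditioned shift): bamgagid → vamgagid
  rule 4: no change — vamgagid
  rule 5 (final devoicing): vamgagid → vamgagit
  rule 6: no change — vamgagit
  ⇒ Parak vamgagit
If borrowed from Nesolu 'bamgaged' after the early changes, it would undergo only the recent ones:
  rule 4 (unconditioned shift): no change (bamgaged)
  rule 5 (final devoicing): bamgaged → bamgaget
  rule 6 (glide loss): no change (bamgaget)
  ⇒ as a loan: bamgaget
Parak 'bamgaget' matches the loan outcome 'bamgaget', not the inherited 'vamgagit' — it skipped the early Parak changes, so it was borrowed from Nesolu.

borrowed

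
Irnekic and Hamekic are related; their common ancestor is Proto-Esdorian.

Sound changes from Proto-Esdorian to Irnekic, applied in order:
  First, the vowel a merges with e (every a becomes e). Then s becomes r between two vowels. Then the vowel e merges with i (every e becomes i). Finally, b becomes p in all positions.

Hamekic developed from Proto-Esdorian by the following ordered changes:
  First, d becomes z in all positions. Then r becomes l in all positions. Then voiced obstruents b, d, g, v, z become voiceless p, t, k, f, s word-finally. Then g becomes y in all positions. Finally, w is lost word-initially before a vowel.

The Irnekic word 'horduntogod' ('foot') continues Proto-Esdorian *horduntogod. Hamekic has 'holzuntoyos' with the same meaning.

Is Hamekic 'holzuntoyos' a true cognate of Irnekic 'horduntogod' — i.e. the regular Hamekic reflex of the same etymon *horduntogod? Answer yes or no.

Derive the expected Hamekic reflex of *horduntogod:
Hamekic: start from *horduntogod.
  rule 1 (unconditioned shift): horduntogod → horzuntogoz
  rule 2 (unconditioned shift): horzuntogoz → holzuntogoz
  rule 3 (final devoicing): holzuntogoz → holzuntogos
  rule 4 (unconditioned shift): holzuntogos → holzuntoyos
  rule 5: no change — holzuntoyos
  ⇒ Hamekic holzuntoyos
Hamekic 'holzuntoyos' matches the regular reflex exactly, so the pair is cognate.

yes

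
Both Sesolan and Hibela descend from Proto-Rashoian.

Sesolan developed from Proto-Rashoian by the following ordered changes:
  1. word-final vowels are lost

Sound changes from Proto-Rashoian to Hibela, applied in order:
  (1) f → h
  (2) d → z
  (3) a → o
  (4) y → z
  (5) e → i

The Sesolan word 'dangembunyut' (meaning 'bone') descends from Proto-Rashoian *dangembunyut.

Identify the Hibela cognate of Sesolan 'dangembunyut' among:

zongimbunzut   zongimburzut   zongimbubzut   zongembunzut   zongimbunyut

zongimbunzut

Hibela: start from *dangembunyut.
  rule 1: no change — dangembunyut
  rule 2 (unconditioned shift): dangembunyut → zangembunyut
  rule 3 (vowel merger): zangembunyut → zongembunyut
  rule 4 (unconditioned shift): zongembunyut → zongembunzut
  rule 5 (vowel merger): zongembunzut → zongimbunzut
  ⇒ Hibela zongimbunzut
The other candidates each miss or misapply at least one Hibela change.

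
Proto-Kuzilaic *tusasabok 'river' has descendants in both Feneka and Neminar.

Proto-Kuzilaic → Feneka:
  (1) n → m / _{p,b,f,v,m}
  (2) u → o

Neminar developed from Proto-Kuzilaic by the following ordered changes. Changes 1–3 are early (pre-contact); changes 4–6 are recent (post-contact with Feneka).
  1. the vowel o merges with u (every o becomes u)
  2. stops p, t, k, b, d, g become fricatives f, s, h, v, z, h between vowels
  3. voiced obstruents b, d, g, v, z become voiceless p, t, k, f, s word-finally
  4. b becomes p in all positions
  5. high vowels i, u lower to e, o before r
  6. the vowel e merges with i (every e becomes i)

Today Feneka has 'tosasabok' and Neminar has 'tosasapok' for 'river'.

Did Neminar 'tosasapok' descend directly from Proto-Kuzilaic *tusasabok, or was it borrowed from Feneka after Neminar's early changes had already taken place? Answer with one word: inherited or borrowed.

If inherited, *tusasabok would pass through all of Neminar's changes:
Neminar: *tusasabok > tusasabuk > tusasavuk  (by vowel merger, intervocalic lenition)
If borrowed from Feneka 'tosasabok' after the early changes, it would undergo only the recent ones:
  rule 4 (unconditioned shift): tosasabok → tosasapok
  rule 5 (pre-rhotic lowering): no change (tosasapok)
  rule 6 (vowel merger): no change (tosasapok)
  ⇒ as a loan: tosasapok
Neminar 'tosasapok' matches the loan outcome 'tosasapok', not the inherited 'tusasavuk' — it skipped the early Neminar changes, so it was borrowed from Feneka.

borrowed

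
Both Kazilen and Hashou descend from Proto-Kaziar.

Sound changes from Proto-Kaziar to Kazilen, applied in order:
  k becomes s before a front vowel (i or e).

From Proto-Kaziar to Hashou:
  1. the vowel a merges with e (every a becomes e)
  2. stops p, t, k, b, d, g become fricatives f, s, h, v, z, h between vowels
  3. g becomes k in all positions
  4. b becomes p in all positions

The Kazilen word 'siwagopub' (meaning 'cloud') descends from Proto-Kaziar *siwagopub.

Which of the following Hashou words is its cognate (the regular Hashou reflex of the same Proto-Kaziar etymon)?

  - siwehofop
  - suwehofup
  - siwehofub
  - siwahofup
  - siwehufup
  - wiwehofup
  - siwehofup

siwehofup

Hashou: *siwagopub > siwegopub > siwehofub > siwehofup  (by vowel merger, intervocalic lenition, unconditioned shift)
Only 'siwehofup' matches the regular Hashou development of *siwagopub.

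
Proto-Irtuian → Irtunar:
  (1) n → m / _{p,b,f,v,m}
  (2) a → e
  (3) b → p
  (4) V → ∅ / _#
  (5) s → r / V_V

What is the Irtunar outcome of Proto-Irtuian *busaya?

Irtunar: start from *busaya.
  rule 1: no change — busaya
  rule 2 (vowel merger): busaya → buseye
  rule 3 (unconditioned shift): buseye → puseye
  rule 4 (apocope): puseye → pusey
  rule 5 (rhotacism): pusey → purey
  ⇒ Irtunar purey

purey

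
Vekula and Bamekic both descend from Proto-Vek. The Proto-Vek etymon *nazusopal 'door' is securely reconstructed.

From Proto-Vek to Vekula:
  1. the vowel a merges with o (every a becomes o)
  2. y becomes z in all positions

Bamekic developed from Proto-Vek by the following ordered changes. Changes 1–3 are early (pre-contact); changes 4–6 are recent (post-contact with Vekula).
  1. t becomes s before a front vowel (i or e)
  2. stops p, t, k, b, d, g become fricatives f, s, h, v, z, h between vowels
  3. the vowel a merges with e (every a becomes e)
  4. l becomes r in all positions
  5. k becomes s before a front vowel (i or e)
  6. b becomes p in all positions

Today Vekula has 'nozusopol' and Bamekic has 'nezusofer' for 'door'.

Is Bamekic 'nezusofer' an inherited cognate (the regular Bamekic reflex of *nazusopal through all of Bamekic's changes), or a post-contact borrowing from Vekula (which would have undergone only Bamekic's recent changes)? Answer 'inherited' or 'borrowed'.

inherited

If inherited, *nazusopal would pass through all of Bamekic's changes:
Bamekic: *nazusopal > nazusofal > nezusofel > nezusofer  (by intervocalic lenition, vowel merger, unconditioned shift)
If borrowed from Vekula 'nozusopol' after the early changes, it would undergo only the recent ones:
  rule 4 (unconditioned shift): nozusopol → nozusopor
  rule 5 (palatalisation): no change (nozusopor)
  rule 6 (unconditioned shift): no change (nozusopor)
  ⇒ as a loan: nozusopor
Bamekic 'nezusofer' matches the inherited outcome exactly, so it is an inherited cognate, not a loan.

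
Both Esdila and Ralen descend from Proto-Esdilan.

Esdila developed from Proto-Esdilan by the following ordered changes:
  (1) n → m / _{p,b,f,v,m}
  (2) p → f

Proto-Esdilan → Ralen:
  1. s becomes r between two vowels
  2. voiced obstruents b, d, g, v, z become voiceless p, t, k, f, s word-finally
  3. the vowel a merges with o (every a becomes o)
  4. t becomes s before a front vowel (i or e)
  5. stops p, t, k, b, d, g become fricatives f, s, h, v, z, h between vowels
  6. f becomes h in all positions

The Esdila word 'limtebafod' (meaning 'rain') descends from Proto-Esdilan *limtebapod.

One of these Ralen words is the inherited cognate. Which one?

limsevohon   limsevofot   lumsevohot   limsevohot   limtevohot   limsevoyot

limsevohot

Ralen: *limtebapod > limtebapot > limtebopot > limsebopot > limsevofot > limsevohot  (by final devoicing, vowel merger, palatalisation, intervocalic lenition, unconditioned shift)
Only 'limsevohot' matches the regular Ralen development of *limtebapod.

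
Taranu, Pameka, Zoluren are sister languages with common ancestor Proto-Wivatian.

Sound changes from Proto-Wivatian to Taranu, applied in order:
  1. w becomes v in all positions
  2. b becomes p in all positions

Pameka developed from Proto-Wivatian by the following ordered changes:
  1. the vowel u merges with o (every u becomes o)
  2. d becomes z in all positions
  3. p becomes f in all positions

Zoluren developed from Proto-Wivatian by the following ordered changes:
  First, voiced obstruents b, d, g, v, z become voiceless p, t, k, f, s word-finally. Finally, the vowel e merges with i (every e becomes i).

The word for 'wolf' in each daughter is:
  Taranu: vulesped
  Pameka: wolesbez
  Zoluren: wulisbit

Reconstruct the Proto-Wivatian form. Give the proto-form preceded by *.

Position 2: Taranu has u, Pameka has o, Zoluren has u. Taranu preserves u here (none of its changes turn any other segment into u), so the proto-segment is *u.
Position 8: Taranu has d, Pameka has z, Zoluren has t. Taranu preserves d here (none of its changes turn any other segment into d), so the proto-segment is *d.
This points to *wulesbed. Verify forward in each daughter:
Taranu: start from *wulesbed.
  rule 1 (unconditioned shift): wulesbed → vulesbed
  rule 2 (unconditioned shift): vulesbed → vulesped
  ⇒ Taranu vulesped
Pameka: *wulesbed > wolesbed > wolesbez  (by vowel merger, unconditioned shift)
Zoluren: start from *wulesbed.
  rule 1 (final devoicing): wulesbed → wulesbet
  rule 2 (vowel merger): wulesbet → wulisbit
  ⇒ Zoluren wulisbit
No other proto-form is consistent with every reflex, so the reconstruction is *wulesbed.

*wulesbed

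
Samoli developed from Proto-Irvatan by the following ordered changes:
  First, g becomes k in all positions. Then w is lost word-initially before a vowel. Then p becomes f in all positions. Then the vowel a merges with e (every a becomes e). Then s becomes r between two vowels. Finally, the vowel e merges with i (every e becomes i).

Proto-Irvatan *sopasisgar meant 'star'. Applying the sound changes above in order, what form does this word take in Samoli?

Samoli: *sopasisgar > sopasiskar > sofasiskar > sofesisker > soferisker > sofiriskir  (by unconditioned shift, unconditioned shift, vowel merger, rhotacism, vowel merger)

sofiriskir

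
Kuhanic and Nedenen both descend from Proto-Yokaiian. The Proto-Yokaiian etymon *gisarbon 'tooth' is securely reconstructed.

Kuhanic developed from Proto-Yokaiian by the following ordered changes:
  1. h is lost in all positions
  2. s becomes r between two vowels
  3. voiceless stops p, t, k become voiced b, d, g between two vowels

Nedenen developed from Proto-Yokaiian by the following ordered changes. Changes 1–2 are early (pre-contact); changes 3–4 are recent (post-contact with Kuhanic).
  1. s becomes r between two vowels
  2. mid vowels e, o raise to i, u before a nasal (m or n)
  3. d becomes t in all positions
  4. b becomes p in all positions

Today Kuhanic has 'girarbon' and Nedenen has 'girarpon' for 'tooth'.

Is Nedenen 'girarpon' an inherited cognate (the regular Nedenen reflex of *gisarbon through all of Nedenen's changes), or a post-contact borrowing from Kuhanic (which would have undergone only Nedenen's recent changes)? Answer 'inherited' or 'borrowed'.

If inherited, *gisarbon would pass through all of Nedenen's changes:
Nedenen: start from *gisarbon.
  rule 1 (rhotacism): gisarbon → girarbon
  rule 2 (pre-nasal raising): girarbon → girarbun
  rule 3: no change — girarbun
  rule 4 (unconditioned shift): girarbun → girarpun
  ⇒ Nedenen girarpun
If borrowed from Kuhanic 'girarbon' after the early changes, it would undergo only the recent ones:
  rule 3 (unconditioned shift): no change (girarbon)
  rule 4 (unconditioned shift): girarbon → girarpon
  ⇒ as a loan: girarpon
Nedenen 'girarpon' matches the loan outcome 'girarpon', not the inherited 'girarpun' — it skipped the early Nedenen changes, so it was borrowed from Kuhanic.

borrowed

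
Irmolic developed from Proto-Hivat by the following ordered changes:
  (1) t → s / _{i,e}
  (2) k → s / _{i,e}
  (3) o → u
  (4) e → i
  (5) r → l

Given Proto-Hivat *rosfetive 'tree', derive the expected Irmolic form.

Irmolic: *rosfetive
  rosfetive → rosfesive   [palatalisation]
  rosfesive (rule 2 does not apply)
  rosfesive → rusfesive   [vowel merger]
  rusfesive → rusfisivi   [vowel merger]
  rusfisivi → lusfisivi   [unconditioned shift]
  giving Irmolic lusfisivi.

lusfisivi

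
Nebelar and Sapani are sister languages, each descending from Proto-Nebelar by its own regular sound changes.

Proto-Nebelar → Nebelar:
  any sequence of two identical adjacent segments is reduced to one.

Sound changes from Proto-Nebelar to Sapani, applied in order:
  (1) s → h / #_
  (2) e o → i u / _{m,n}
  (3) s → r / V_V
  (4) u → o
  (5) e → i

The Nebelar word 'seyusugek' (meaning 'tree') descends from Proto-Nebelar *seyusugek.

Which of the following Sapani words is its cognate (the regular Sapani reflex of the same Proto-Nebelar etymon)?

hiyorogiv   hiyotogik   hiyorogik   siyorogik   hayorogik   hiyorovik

hiyorogik

Sapani: *seyusugek
  seyusugek → heyusugek   [debuccalisation]
  heyusugek (rule 2 does not apply)
  heyusugek → heyurugek   [rhotacism]
  heyurugek → heyorogek   [vowel merger]
  heyorogek → hiyorogik   [vowel merger]
  giving Sapani hiyorogik.
Among the options, 'hiyorogik' alone shows every Sapani change applied in order.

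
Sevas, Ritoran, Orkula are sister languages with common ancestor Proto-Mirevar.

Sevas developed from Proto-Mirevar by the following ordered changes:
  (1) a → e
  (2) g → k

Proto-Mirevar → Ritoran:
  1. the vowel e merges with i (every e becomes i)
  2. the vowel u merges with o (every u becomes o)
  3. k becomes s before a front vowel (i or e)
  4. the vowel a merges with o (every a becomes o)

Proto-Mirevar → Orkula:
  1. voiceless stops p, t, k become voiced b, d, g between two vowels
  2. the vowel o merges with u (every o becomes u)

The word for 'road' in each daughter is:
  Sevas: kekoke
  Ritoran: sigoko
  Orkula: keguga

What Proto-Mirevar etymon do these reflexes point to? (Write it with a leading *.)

Position 3: Sevas has k, Ritoran has g, Orkula has g. Ritoran preserves g here (none of its changes turn any other segment into g), so the proto-segment is *g.
Position 1: Sevas has k, Ritoran has s, Orkula has k. Orkula preserves k here (none of its changes turn any other segment into k), so the proto-segment is *k.
Verify the candidate proto-form against each daughter:
Sevas: start from *kegoka.
  rule 1 (vowel merger): kegoka → kegoke
  rule 2 (unconditioned shift): kegoke → kekoke
  ⇒ Sevas kekoke
Ritoran: *kegoka > kigoka > sigoka > sigoko  (by vowel merger, palatalisation, vowel merger)
Orkula: start from *kegoka.
  rule 1 (intervocalic voicing): kegoka → kegoga
  rule 2 (vowel merger): kegoga → keguga
  ⇒ Orkula keguga
*kegoka is the unique common source.

*kegoka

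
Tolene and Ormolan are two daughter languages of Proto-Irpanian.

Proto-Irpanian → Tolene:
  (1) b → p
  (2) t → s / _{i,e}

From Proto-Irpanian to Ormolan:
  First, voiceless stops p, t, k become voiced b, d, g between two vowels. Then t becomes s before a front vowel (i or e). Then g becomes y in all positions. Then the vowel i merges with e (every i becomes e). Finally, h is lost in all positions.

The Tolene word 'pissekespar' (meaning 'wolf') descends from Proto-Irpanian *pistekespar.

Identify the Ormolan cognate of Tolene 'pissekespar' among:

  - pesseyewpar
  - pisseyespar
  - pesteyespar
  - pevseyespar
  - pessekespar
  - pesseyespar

Ormolan: *pistekespar > pistegespar > pissegespar > pisseyespar > pesseyespar  (by intervocalic voicing, palatalisation, unconditioned shift, vowel merger)
The other candidates each miss or misapply at least one Ormolan change.

pesseyespar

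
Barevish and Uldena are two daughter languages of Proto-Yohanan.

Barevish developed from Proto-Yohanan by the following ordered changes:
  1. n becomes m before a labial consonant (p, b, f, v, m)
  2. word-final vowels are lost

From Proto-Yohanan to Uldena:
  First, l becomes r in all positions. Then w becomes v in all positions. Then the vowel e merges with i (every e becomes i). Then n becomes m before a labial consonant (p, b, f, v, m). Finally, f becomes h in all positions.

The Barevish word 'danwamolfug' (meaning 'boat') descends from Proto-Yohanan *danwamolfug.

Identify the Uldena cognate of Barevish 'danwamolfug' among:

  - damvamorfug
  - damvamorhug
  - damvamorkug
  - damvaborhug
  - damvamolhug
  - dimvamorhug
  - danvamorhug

Uldena: *danwamolfug > danwamorfug > danvamorfug > damvamorfug > damvamorhug  (by unconditioned shift, unconditioned shift, nasal place assimilation, unconditioned shift)

damvamorhug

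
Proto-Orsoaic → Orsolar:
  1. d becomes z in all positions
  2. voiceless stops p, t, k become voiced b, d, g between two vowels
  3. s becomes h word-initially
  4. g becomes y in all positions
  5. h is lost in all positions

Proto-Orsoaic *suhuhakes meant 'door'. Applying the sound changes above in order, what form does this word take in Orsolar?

Orsolar: start from *suhuhakes.
  rule 1: no change — suhuhakes
  rule 2 (intervocalic voicing): suhuhakes → suhuhages
  rule 3 (debuccalisation): suhuhages → huhuhages
  rule 4 (unconditioned shift): huhuhages → huhuhayes
  rule 5 (h-loss): huhuhayes → uuayes
  ⇒ Orsolar uuayes

uuayes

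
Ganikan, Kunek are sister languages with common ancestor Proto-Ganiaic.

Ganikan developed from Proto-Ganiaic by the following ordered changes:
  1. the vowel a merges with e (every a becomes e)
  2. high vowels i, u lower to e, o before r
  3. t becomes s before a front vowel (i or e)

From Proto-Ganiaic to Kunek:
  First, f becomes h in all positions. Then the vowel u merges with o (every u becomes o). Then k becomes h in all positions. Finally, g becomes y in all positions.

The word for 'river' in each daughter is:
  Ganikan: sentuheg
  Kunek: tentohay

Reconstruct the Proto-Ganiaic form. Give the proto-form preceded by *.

Position 5: Ganikan has u, Kunek has o. Ganikan preserves u here (none of its changes turn any other segment into u), so the proto-segment is *u.
Position 7: Ganikan has e, Kunek has a. Kunek preserves a here (none of its changes turn any other segment into a), so the proto-segment is *a.
This points to *tentuhag. Verify forward in each daughter:
Ganikan: start from *tentuhag.
  rule 1 (vowel merger): tentuhag → tentuheg
  rule 2: no change — tentuheg
  rule 3 (palatalisation): tentuheg → sentuheg
  ⇒ Ganikan sentuheg
Kunek: *tentuhag > tentohag > tentohay  (by vowel merger, unconditioned shift)
No other proto-form is consistent with every reflex, so the reconstruction is *tentuhag.

*tentuhag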